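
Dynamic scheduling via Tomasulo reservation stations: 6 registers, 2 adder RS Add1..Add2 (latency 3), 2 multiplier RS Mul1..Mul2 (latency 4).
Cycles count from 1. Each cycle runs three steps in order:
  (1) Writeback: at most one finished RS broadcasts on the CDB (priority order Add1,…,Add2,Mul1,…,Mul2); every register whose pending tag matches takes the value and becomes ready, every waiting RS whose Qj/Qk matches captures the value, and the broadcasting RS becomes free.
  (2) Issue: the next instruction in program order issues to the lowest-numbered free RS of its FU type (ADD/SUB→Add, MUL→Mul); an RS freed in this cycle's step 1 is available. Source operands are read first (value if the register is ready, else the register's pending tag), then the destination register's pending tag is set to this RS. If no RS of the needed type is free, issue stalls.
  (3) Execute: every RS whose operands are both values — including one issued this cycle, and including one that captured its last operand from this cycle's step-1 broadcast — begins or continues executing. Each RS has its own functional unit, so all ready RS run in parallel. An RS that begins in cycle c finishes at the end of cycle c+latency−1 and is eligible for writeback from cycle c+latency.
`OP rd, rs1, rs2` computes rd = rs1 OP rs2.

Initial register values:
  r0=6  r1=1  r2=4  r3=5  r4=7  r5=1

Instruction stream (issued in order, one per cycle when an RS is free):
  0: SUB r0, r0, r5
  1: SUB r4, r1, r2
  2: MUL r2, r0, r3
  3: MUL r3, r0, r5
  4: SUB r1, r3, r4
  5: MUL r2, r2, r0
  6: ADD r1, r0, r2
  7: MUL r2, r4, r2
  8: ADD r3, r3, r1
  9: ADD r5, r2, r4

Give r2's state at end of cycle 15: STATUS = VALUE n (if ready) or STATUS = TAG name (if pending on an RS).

  c1: issue SUB r0<-Add1  regs: r0:Add1,r1:1,r2:4,r3:5,r4:7,r5:1
  c2: issue SUB r4<-Add2  regs: r0:Add1,r1:1,r2:4,r3:5,r4:Add2,r5:1
  c3: issue MUL r2<-Mul1  regs: r0:Add1,r1:1,r2:Mul1,r3:5,r4:Add2,r5:1
  c4: CDB Add1=5; issue MUL r3<-Mul2  regs: r0:5,r1:1,r2:Mul1,r3:Mul2,r4:Add2,r5:1
  c5: CDB Add2=-3; issue SUB r1<-Add1  regs: r0:5,r1:Add1,r2:Mul1,r3:Mul2,r4:-3,r5:1
  c6: stall  regs: r0:5,r1:Add1,r2:Mul1,r3:Mul2,r4:-3,r5:1
  c7: stall  regs: r0:5,r1:Add1,r2:Mul1,r3:Mul2,r4:-3,r5:1
  c8: CDB Mul1=25; issue MUL r2<-Mul1  regs: r0:5,r1:Add1,r2:Mul1,r3:Mul2,r4:-3,r5:1
  c9: CDB Mul2=5; issue ADD r1<-Add2  regs: r0:5,r1:Add2,r2:Mul1,r3:5,r4:-3,r5:1
  c10: issue MUL r2<-Mul2  regs: r0:5,r1:Add2,r2:Mul2,r3:5,r4:-3,r5:1
  c11: stall  regs: r0:5,r1:Add2,r2:Mul2,r3:5,r4:-3,r5:1
  c12: CDB Add1=8; issue ADD r3<-Add1  regs: r0:5,r1:Add2,r2:Mul2,r3:Add1,r4:-3,r5:1
  c13: CDB Mul1=125; stall  regs: r0:5,r1:Add2,r2:Mul2,r3:Add1,r4:-3,r5:1
  c14: stall  regs: r0:5,r1:Add2,r2:Mul2,r3:Add1,r4:-3,r5:1
  c15: stall  regs: r0:5,r1:Add2,r2:Mul2,r3:Add1,r4:-3,r5:1

STATUS = TAG Mul2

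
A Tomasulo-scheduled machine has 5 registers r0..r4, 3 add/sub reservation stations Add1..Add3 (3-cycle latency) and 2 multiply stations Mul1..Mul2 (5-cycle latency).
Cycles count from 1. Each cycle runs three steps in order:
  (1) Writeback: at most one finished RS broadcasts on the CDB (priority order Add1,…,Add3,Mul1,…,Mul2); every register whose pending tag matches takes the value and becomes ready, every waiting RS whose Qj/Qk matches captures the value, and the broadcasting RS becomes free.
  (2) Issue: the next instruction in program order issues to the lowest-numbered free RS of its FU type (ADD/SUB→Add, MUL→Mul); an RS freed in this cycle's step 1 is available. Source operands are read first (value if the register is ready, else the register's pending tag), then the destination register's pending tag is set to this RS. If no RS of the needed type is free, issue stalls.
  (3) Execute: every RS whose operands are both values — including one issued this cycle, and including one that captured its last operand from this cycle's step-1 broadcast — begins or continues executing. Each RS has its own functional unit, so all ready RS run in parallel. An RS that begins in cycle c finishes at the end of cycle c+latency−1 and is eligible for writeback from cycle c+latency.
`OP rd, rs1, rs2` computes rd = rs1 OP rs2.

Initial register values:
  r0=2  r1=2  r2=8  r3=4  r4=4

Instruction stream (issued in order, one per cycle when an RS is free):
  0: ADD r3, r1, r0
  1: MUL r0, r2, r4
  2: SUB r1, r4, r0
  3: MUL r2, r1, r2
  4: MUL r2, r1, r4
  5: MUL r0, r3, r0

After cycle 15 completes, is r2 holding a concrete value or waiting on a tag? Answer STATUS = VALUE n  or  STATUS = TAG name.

cycle 1: issue ADD r3<-Add1 // r0:2,r1:2,r2:8,r3:Add1,r4:4
cycle 2: issue MUL r0<-Mul1 // r0:Mul1,r1:2,r2:8,r3:Add1,r4:4
cycle 3: issue SUB r1<-Add2 // r0:Mul1,r1:Add2,r2:8,r3:Add1,r4:4
cycle 4: CDB Add1=4; issue MUL r2<-Mul2 // r0:Mul1,r1:Add2,r2:Mul2,r3:4,r4:4
cycle 5: stall // r0:Mul1,r1:Add2,r2:Mul2,r3:4,r4:4
cycle 6: stall // r0:Mul1,r1:Add2,r2:Mul2,r3:4,r4:4
cycle 7: CDB Mul1=32; issue MUL r2<-Mul1 // r0:32,r1:Add2,r2:Mul1,r3:4,r4:4
cycle 8: stall // r0:32,r1:Add2,r2:Mul1,r3:4,r4:4
cycle 9: stall // r0:32,r1:Add2,r2:Mul1,r3:4,r4:4
cycle 10: CDB Add2=-28; stall // r0:32,r1:-28,r2:Mul1,r3:4,r4:4
cycle 11: stall // r0:32,r1:-28,r2:Mul1,r3:4,r4:4
cycle 12: stall // r0:32,r1:-28,r2:Mul1,r3:4,r4:4
cycle 13: stall // r0:32,r1:-28,r2:Mul1,r3:4,r4:4
cycle 14: stall // r0:32,r1:-28,r2:Mul1,r3:4,r4:4
cycle 15: CDB Mul1=-112; issue MUL r0<-Mul1 // r0:Mul1,r1:-28,r2:-112,r3:4,r4:4

STATUS = VALUE -112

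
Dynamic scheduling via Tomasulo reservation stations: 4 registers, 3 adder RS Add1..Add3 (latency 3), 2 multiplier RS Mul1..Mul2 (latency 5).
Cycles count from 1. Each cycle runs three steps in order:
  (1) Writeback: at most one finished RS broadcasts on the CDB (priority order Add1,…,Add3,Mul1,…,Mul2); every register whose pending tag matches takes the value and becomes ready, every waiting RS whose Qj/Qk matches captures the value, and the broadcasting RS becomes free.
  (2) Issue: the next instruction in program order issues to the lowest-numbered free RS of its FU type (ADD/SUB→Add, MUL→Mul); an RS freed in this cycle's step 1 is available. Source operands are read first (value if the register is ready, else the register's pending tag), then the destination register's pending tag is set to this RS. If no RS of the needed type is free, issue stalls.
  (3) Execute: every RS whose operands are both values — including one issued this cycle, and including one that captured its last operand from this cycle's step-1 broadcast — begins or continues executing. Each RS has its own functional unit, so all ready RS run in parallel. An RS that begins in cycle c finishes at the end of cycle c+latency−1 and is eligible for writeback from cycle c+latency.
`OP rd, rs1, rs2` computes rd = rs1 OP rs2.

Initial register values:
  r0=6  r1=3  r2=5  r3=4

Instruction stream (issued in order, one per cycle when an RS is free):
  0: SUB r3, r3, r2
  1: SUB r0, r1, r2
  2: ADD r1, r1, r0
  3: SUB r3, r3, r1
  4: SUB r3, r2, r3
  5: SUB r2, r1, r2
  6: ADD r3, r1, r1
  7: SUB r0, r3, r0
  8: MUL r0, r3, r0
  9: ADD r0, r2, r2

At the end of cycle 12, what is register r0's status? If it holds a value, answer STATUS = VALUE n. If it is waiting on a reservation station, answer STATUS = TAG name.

cycle 1: issue SUB r3<-Add1 // r0:6,r1:3,r2:5,r3:Add1
cycle 2: issue SUB r0<-Add2 // r0:Add2,r1:3,r2:5,r3:Add1
cycle 3: issue ADD r1<-Add3 // r0:Add2,r1:Add3,r2:5,r3:Add1
cycle 4: CDB Add1=-1; issue SUB r3<-Add1 // r0:Add2,r1:Add3,r2:5,r3:Add1
cycle 5: CDB Add2=-2; issue SUB r3<-Add2 // r0:-2,r1:Add3,r2:5,r3:Add2
cycle 6: stall // r0:-2,r1:Add3,r2:5,r3:Add2
cycle 7: stall // r0:-2,r1:Add3,r2:5,r3:Add2
cycle 8: CDB Add3=1; issue SUB r2<-Add3 // r0:-2,r1:1,r2:Add3,r3:Add2
cycle 9: stall // r0:-2,r1:1,r2:Add3,r3:Add2
cycle 10: stall // r0:-2,r1:1,r2:Add3,r3:Add2
cycle 11: CDB Add1=-2; issue ADD r3<-Add1 // r0:-2,r1:1,r2:Add3,r3:Add1
cycle 12: CDB Add3=-4; issue SUB r0<-Add3 // r0:Add3,r1:1,r2:-4,r3:Add1

STATUS = TAG Add3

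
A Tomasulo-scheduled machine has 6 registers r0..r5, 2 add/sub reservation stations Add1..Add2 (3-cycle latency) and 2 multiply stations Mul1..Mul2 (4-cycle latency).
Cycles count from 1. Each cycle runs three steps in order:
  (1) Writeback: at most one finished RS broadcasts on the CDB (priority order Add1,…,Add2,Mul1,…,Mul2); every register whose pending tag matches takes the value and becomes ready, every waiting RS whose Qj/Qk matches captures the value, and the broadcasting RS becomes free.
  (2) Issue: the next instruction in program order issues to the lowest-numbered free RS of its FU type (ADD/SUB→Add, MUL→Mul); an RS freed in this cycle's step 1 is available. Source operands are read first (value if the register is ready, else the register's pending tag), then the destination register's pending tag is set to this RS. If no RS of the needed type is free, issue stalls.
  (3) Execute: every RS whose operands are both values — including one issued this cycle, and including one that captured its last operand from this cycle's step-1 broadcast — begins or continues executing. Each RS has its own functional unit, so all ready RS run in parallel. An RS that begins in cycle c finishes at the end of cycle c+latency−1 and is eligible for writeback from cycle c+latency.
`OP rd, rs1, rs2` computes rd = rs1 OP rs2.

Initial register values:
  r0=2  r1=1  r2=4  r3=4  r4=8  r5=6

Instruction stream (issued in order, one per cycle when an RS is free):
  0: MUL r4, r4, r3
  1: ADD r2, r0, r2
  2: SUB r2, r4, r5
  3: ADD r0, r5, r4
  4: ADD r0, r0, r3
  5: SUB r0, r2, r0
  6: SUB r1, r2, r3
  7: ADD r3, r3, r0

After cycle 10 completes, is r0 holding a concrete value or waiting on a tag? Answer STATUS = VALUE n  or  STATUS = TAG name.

c1: issue MUL r4<-Mul1 | r0:2,r1:1,r2:4,r3:4,r4:Mul1,r5:6
c2: issue ADD r2<-Add1 | r0:2,r1:1,r2:Add1,r3:4,r4:Mul1,r5:6
c3: issue SUB r2<-Add2 | r0:2,r1:1,r2:Add2,r3:4,r4:Mul1,r5:6
c4: stall | r0:2,r1:1,r2:Add2,r3:4,r4:Mul1,r5:6
c5: CDB Add1=6; issue ADD r0<-Add1 | r0:Add1,r1:1,r2:Add2,r3:4,r4:Mul1,r5:6
c6: CDB Mul1=32; stall | r0:Add1,r1:1,r2:Add2,r3:4,r4:32,r5:6
c7: stall | r0:Add1,r1:1,r2:Add2,r3:4,r4:32,r5:6
c8: stall | r0:Add1,r1:1,r2:Add2,r3:4,r4:32,r5:6
c9: CDB Add1=38; issue ADD r0<-Add1 | r0:Add1,r1:1,r2:Add2,r3:4,r4:32,r5:6
c10: CDB Add2=26; issue SUB r0<-Add2 | r0:Add2,r1:1,r2:26,r3:4,r4:32,r5:6

STATUS = TAG Add2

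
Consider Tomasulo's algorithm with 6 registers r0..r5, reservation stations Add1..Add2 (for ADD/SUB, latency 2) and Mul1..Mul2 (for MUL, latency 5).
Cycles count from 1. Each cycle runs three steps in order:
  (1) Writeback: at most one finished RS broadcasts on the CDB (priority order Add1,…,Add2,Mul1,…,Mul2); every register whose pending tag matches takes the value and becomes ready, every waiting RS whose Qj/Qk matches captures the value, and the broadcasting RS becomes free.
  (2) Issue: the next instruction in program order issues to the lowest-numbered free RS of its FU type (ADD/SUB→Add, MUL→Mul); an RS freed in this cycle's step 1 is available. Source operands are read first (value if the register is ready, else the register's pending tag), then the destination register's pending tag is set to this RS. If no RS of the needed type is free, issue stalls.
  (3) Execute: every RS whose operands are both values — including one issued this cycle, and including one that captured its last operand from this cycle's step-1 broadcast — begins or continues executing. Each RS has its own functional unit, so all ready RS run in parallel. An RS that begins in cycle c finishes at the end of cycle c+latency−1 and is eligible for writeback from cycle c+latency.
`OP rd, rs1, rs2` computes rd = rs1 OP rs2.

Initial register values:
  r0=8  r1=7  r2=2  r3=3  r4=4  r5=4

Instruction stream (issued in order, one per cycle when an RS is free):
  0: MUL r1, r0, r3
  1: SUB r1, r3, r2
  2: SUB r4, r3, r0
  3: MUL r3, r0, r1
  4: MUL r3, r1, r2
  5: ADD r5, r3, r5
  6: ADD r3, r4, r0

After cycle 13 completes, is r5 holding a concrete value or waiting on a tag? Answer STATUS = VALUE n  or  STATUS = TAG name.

STATUS = VALUE 6

cycle 1: issue MUL r1<-Mul1 // r0:8,r1:Mul1,r2:2,r3:3,r4:4,r5:4
cycle 2: issue SUB r1<-Add1 // r0:8,r1:Add1,r2:2,r3:3,r4:4,r5:4
cycle 3: issue SUB r4<-Add2 // r0:8,r1:Add1,r2:2,r3:3,r4:Add2,r5:4
cycle 4: CDB Add1=1; issue MUL r3<-Mul2 // r0:8,r1:1,r2:2,r3:Mul2,r4:Add2,r5:4
cycle 5: CDB Add2=-5; stall // r0:8,r1:1,r2:2,r3:Mul2,r4:-5,r5:4
cycle 6: CDB Mul1=24; issue MUL r3<-Mul1 // r0:8,r1:1,r2:2,r3:Mul1,r4:-5,r5:4
cycle 7: issue ADD r5<-Add1 // r0:8,r1:1,r2:2,r3:Mul1,r4:-5,r5:Add1
cycle 8: issue ADD r3<-Add2 // r0:8,r1:1,r2:2,r3:Add2,r4:-5,r5:Add1
cycle 9: CDB Mul2=8 // r0:8,r1:1,r2:2,r3:Add2,r4:-5,r5:Add1
cycle 10: CDB Add2=3 // r0:8,r1:1,r2:2,r3:3,r4:-5,r5:Add1
cycle 11: CDB Mul1=2 // r0:8,r1:1,r2:2,r3:3,r4:-5,r5:Add1
cycle 12: - // r0:8,r1:1,r2:2,r3:3,r4:-5,r5:Add1
cycle 13: CDB Add1=6 // r0:8,r1:1,r2:2,r3:3,r4:-5,r5:6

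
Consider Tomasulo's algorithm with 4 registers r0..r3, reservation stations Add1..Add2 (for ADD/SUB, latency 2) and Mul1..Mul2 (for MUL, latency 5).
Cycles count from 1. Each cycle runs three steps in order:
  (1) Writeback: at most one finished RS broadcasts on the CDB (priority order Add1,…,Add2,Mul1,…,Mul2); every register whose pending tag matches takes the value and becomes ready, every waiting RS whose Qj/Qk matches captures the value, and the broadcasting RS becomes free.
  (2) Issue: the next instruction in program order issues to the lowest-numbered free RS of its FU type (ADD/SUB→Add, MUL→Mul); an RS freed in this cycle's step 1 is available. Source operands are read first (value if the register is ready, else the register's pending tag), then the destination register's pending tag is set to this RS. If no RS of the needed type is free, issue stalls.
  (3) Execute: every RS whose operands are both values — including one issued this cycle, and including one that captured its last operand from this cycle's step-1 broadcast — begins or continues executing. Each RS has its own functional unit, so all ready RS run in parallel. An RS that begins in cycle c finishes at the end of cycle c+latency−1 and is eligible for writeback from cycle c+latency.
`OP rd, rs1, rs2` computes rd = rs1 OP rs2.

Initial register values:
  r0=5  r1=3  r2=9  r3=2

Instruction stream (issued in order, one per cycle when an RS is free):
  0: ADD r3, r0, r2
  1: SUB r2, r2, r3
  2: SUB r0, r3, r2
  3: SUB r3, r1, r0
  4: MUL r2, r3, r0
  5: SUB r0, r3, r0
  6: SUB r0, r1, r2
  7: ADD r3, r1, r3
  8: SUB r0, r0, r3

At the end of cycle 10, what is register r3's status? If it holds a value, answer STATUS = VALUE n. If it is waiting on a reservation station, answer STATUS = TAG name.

  c1: issue ADD r3<-Add1  regs: r0:5,r1:3,r2:9,r3:Add1
  c2: issue SUB r2<-Add2  regs: r0:5,r1:3,r2:Add2,r3:Add1
  c3: CDB Add1=14; issue SUB r0<-Add1  regs: r0:Add1,r1:3,r2:Add2,r3:14
  c4: stall  regs: r0:Add1,r1:3,r2:Add2,r3:14
  c5: CDB Add2=-5; issue SUB r3<-Add2  regs: r0:Add1,r1:3,r2:-5,r3:Add2
  c6: issue MUL r2<-Mul1  regs: r0:Add1,r1:3,r2:Mul1,r3:Add2
  c7: CDB Add1=19; issue SUB r0<-Add1  regs: r0:Add1,r1:3,r2:Mul1,r3:Add2
  c8: stall  regs: r0:Add1,r1:3,r2:Mul1,r3:Add2
  c9: CDB Add2=-16; issue SUB r0<-Add2  regs: r0:Add2,r1:3,r2:Mul1,r3:-16
  c10: stall  regs: r0:Add2,r1:3,r2:Mul1,r3:-16

STATUS = VALUE -16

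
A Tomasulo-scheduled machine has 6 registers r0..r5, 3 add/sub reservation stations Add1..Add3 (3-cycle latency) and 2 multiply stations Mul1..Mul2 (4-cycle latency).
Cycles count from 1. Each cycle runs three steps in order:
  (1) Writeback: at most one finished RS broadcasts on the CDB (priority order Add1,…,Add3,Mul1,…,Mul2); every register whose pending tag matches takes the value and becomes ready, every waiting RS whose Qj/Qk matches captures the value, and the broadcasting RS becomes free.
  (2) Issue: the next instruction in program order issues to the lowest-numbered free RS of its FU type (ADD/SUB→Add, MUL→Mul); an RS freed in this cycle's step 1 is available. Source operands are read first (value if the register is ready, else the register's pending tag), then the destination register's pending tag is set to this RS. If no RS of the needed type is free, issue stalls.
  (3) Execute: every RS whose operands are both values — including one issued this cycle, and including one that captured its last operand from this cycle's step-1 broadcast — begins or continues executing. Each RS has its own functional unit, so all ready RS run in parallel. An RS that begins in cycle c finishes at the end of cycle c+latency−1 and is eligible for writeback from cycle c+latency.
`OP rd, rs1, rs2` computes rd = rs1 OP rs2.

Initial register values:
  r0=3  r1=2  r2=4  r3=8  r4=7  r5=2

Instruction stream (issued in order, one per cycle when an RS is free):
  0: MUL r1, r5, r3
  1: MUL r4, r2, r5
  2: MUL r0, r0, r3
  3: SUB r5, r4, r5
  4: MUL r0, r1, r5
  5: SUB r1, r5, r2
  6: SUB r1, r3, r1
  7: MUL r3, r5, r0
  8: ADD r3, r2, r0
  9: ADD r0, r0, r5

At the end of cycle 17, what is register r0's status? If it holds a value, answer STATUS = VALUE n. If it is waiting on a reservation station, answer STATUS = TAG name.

cycle 1: issue MUL r1<-Mul1 // r0:3,r1:Mul1,r2:4,r3:8,r4:7,r5:2
cycle 2: issue MUL r4<-Mul2 // r0:3,r1:Mul1,r2:4,r3:8,r4:Mul2,r5:2
cycle 3: stall // r0:3,r1:Mul1,r2:4,r3:8,r4:Mul2,r5:2
cycle 4: stall // r0:3,r1:Mul1,r2:4,r3:8,r4:Mul2,r5:2
cycle 5: CDB Mul1=16; issue MUL r0<-Mul1 // r0:Mul1,r1:16,r2:4,r3:8,r4:Mul2,r5:2
cycle 6: CDB Mul2=8; issue SUB r5<-Add1 // r0:Mul1,r1:16,r2:4,r3:8,r4:8,r5:Add1
cycle 7: issue MUL r0<-Mul2 // r0:Mul2,r1:16,r2:4,r3:8,r4:8,r5:Add1
cycle 8: issue SUB r1<-Add2 // r0:Mul2,r1:Add2,r2:4,r3:8,r4:8,r5:Add1
cycle 9: CDB Add1=6; issue SUB r1<-Add1 // r0:Mul2,r1:Add1,r2:4,r3:8,r4:8,r5:6
cycle 10: CDB Mul1=24; issue MUL r3<-Mul1 // r0:Mul2,r1:Add1,r2:4,r3:Mul1,r4:8,r5:6
cycle 11: issue ADD r3<-Add3 // r0:Mul2,r1:Add1,r2:4,r3:Add3,r4:8,r5:6
cycle 12: CDB Add2=2; issue ADD r0<-Add2 // r0:Add2,r1:Add1,r2:4,r3:Add3,r4:8,r5:6
cycle 13: CDB Mul2=96 // r0:Add2,r1:Add1,r2:4,r3:Add3,r4:8,r5:6
cycle 14: - // r0:Add2,r1:Add1,r2:4,r3:Add3,r4:8,r5:6
cycle 15: CDB Add1=6 // r0:Add2,r1:6,r2:4,r3:Add3,r4:8,r5:6
cycle 16: CDB Add2=102 // r0:102,r1:6,r2:4,r3:Add3,r4:8,r5:6
cycle 17: CDB Add3=100 // r0:102,r1:6,r2:4,r3:100,r4:8,r5:6

STATUS = VALUE 102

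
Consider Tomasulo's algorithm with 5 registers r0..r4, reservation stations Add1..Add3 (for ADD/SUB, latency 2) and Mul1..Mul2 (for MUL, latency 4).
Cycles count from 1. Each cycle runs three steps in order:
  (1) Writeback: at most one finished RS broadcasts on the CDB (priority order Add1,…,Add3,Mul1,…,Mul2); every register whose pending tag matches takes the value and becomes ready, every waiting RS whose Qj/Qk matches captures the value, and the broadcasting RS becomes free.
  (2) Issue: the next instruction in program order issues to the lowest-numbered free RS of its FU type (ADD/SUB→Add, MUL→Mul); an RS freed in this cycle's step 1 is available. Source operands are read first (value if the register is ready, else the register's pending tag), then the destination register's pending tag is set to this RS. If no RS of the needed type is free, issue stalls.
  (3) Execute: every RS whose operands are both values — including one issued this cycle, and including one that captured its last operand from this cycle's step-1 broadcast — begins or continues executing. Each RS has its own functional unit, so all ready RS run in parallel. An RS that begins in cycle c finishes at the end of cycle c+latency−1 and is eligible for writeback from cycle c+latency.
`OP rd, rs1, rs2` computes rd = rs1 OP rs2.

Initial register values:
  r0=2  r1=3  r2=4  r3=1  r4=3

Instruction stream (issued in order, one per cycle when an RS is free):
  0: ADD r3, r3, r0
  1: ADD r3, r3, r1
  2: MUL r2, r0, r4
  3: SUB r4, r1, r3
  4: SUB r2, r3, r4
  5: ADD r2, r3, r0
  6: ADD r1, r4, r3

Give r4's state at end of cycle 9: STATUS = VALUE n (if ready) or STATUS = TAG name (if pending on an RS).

STATUS = VALUE -3

  c1: issue ADD r3<-Add1  regs: r0:2,r1:3,r2:4,r3:Add1,r4:3
  c2: issue ADD r3<-Add2  regs: r0:2,r1:3,r2:4,r3:Add2,r4:3
  c3: CDB Add1=3; issue MUL r2<-Mul1  regs: r0:2,r1:3,r2:Mul1,r3:Add2,r4:3
  c4: issue SUB r4<-Add1  regs: r0:2,r1:3,r2:Mul1,r3:Add2,r4:Add1
  c5: CDB Add2=6; issue SUB r2<-Add2  regs: r0:2,r1:3,r2:Add2,r3:6,r4:Add1
  c6: issue ADD r2<-Add3  regs: r0:2,r1:3,r2:Add3,r3:6,r4:Add1
  c7: CDB Add1=-3; issue ADD r1<-Add1  regs: r0:2,r1:Add1,r2:Add3,r3:6,r4:-3
  c8: CDB Add3=8  regs: r0:2,r1:Add1,r2:8,r3:6,r4:-3
  c9: CDB Add1=3  regs: r0:2,r1:3,r2:8,r3:6,r4:-3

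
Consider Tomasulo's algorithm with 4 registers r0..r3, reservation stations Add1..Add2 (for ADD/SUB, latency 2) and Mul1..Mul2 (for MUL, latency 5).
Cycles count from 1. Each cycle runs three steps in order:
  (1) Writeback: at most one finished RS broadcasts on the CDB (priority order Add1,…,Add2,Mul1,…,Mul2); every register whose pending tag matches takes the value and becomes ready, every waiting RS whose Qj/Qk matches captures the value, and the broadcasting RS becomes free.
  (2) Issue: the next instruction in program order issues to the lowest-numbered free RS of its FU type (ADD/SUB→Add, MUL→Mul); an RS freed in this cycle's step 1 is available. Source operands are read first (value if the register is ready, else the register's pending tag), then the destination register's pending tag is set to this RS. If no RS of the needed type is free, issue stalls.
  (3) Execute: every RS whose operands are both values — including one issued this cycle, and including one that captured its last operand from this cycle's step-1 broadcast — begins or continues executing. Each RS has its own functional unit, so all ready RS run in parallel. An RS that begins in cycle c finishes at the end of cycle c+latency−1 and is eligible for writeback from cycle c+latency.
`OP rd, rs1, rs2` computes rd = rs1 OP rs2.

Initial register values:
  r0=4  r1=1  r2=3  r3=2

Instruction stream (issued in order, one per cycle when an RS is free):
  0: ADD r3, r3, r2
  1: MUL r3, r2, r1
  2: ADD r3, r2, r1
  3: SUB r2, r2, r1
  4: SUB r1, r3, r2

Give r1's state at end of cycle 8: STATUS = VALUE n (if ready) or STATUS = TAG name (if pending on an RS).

STATUS = VALUE 2

c1: issue ADD r3<-Add1 | r0:4,r1:1,r2:3,r3:Add1
c2: issue MUL r3<-Mul1 | r0:4,r1:1,r2:3,r3:Mul1
c3: CDB Add1=5; issue ADD r3<-Add1 | r0:4,r1:1,r2:3,r3:Add1
c4: issue SUB r2<-Add2 | r0:4,r1:1,r2:Add2,r3:Add1
c5: CDB Add1=4; issue SUB r1<-Add1 | r0:4,r1:Add1,r2:Add2,r3:4
c6: CDB Add2=2 | r0:4,r1:Add1,r2:2,r3:4
c7: CDB Mul1=3 | r0:4,r1:Add1,r2:2,r3:4
c8: CDB Add1=2 | r0:4,r1:2,r2:2,r3:4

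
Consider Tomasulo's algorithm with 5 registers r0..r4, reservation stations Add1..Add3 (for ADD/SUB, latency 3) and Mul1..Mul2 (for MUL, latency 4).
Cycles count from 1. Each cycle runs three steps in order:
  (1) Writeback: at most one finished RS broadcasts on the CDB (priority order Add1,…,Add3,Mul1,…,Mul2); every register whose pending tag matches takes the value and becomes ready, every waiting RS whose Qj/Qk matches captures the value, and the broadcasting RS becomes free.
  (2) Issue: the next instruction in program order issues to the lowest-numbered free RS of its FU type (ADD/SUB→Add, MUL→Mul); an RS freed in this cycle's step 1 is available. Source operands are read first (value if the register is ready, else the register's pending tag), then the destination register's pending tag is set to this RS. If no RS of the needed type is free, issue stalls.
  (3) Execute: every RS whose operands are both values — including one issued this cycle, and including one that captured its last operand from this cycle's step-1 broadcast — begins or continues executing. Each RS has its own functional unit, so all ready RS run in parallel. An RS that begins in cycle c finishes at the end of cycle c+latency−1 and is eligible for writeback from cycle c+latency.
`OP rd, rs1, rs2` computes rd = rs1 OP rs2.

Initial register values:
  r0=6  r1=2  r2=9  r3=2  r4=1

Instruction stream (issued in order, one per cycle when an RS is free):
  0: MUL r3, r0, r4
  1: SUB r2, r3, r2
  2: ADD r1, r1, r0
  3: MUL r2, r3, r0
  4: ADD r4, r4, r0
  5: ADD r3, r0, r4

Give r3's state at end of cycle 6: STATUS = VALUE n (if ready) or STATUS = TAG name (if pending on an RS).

STATUS = TAG Add2

cycle 1: issue MUL r3<-Mul1 // r0:6,r1:2,r2:9,r3:Mul1,r4:1
cycle 2: issue SUB r2<-Add1 // r0:6,r1:2,r2:Add1,r3:Mul1,r4:1
cycle 3: issue ADD r1<-Add2 // r0:6,r1:Add2,r2:Add1,r3:Mul1,r4:1
cycle 4: issue MUL r2<-Mul2 // r0:6,r1:Add2,r2:Mul2,r3:Mul1,r4:1
cycle 5: CDB Mul1=6; issue ADD r4<-Add3 // r0:6,r1:Add2,r2:Mul2,r3:6,r4:Add3
cycle 6: CDB Add2=8; issue ADD r3<-Add2 // r0:6,r1:8,r2:Mul2,r3:Add2,r4:Add3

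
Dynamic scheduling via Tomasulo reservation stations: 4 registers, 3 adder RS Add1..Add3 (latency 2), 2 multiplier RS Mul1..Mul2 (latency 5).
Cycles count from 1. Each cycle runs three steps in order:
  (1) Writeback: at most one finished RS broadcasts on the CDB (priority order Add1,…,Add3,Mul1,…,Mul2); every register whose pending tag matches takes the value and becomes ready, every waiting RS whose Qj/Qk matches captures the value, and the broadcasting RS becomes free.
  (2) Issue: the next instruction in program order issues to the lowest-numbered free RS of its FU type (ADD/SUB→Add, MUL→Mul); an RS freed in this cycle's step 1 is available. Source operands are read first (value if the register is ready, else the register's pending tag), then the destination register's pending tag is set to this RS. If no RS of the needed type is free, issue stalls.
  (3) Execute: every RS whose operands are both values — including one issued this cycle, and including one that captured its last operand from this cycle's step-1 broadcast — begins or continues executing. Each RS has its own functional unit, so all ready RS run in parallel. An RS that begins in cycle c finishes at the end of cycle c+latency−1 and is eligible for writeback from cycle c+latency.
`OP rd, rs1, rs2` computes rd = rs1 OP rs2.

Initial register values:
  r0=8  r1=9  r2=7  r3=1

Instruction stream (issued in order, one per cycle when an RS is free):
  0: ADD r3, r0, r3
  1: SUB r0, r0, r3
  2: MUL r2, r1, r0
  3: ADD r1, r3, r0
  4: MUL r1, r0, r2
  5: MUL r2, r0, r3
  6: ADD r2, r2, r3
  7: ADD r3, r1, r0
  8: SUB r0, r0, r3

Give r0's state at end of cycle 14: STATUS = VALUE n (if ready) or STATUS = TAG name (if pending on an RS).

cycle 1: issue ADD r3<-Add1 // r0:8,r1:9,r2:7,r3:Add1
cycle 2: issue SUB r0<-Add2 // r0:Add2,r1:9,r2:7,r3:Add1
cycle 3: CDB Add1=9; issue MUL r2<-Mul1 // r0:Add2,r1:9,r2:Mul1,r3:9
cycle 4: issue ADD r1<-Add1 // r0:Add2,r1:Add1,r2:Mul1,r3:9
cycle 5: CDB Add2=-1; issue MUL r1<-Mul2 // r0:-1,r1:Mul2,r2:Mul1,r3:9
cycle 6: stall // r0:-1,r1:Mul2,r2:Mul1,r3:9
cycle 7: CDB Add1=8; stall // r0:-1,r1:Mul2,r2:Mul1,r3:9
cycle 8: stall // r0:-1,r1:Mul2,r2:Mul1,r3:9
cycle 9: stall // r0:-1,r1:Mul2,r2:Mul1,r3:9
cycle 10: CDB Mul1=-9; issue MUL r2<-Mul1 // r0:-1,r1:Mul2,r2:Mul1,r3:9
cycle 11: issue ADD r2<-Add1 // r0:-1,r1:Mul2,r2:Add1,r3:9
cycle 12: issue ADD r3<-Add2 // r0:-1,r1:Mul2,r2:Add1,r3:Add2
cycle 13: issue SUB r0<-Add3 // r0:Add3,r1:Mul2,r2:Add1,r3:Add2
cycle 14: - // r0:Add3,r1:Mul2,r2:Add1,r3:Add2

STATUS = TAG Add3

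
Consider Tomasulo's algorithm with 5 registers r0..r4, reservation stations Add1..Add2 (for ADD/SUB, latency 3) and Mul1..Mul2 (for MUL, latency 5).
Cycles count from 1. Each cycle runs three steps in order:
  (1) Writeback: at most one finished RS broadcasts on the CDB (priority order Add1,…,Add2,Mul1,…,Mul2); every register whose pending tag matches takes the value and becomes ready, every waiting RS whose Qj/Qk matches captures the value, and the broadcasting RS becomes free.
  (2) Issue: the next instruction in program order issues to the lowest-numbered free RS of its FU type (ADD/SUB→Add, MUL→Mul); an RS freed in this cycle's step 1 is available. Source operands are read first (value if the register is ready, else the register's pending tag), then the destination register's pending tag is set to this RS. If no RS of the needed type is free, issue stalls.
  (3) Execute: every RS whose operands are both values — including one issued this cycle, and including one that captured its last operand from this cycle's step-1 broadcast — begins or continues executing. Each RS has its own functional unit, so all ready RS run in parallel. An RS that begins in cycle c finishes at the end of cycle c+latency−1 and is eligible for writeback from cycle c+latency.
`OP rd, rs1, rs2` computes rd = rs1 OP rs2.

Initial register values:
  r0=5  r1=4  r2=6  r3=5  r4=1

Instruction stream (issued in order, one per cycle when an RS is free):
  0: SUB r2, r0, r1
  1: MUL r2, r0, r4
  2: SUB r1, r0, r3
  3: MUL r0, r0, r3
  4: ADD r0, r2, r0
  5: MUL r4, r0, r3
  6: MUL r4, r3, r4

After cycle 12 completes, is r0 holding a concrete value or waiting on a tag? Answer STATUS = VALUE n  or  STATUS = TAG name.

STATUS = VALUE 30

cycle 1: issue SUB r2<-Add1 // r0:5,r1:4,r2:Add1,r3:5,r4:1
cycle 2: issue MUL r2<-Mul1 // r0:5,r1:4,r2:Mul1,r3:5,r4:1
cycle 3: issue SUB r1<-Add2 // r0:5,r1:Add2,r2:Mul1,r3:5,r4:1
cycle 4: CDB Add1=1; issue MUL r0<-Mul2 // r0:Mul2,r1:Add2,r2:Mul1,r3:5,r4:1
cycle 5: issue ADD r0<-Add1 // r0:Add1,r1:Add2,r2:Mul1,r3:5,r4:1
cycle 6: CDB Add2=0; stall // r0:Add1,r1:0,r2:Mul1,r3:5,r4:1
cycle 7: CDB Mul1=5; issue MUL r4<-Mul1 // r0:Add1,r1:0,r2:5,r3:5,r4:Mul1
cycle 8: stall // r0:Add1,r1:0,r2:5,r3:5,r4:Mul1
cycle 9: CDB Mul2=25; issue MUL r4<-Mul2 // r0:Add1,r1:0,r2:5,r3:5,r4:Mul2
cycle 10: - // r0:Add1,r1:0,r2:5,r3:5,r4:Mul2
cycle 11: - // r0:Add1,r1:0,r2:5,r3:5,r4:Mul2
cycle 12: CDB Add1=30 // r0:30,r1:0,r2:5,r3:5,r4:Mul2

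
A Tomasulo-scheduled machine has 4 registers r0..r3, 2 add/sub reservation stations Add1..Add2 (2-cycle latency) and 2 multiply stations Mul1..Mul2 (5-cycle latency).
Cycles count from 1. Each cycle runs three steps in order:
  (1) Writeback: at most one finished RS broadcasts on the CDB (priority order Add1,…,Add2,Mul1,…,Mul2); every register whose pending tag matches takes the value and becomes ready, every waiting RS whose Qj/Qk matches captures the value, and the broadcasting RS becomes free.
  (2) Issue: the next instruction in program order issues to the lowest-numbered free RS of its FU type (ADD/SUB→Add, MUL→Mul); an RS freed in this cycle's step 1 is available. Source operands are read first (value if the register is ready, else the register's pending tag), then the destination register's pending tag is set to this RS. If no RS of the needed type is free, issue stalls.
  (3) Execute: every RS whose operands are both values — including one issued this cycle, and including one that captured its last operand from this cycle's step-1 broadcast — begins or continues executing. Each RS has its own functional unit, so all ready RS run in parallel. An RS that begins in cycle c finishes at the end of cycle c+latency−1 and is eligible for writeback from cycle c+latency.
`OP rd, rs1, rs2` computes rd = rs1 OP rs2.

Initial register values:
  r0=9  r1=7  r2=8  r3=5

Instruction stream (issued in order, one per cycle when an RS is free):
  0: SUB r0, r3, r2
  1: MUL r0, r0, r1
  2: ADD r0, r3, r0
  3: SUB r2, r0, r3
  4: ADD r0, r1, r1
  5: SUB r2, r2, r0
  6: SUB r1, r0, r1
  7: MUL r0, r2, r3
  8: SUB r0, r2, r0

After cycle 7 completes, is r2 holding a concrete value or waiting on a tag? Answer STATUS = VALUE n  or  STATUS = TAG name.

STATUS = TAG Add2

cycle 1: issue SUB r0<-Add1 // r0:Add1,r1:7,r2:8,r3:5
cycle 2: issue MUL r0<-Mul1 // r0:Mul1,r1:7,r2:8,r3:5
cycle 3: CDB Add1=-3; issue ADD r0<-Add1 // r0:Add1,r1:7,r2:8,r3:5
cycle 4: issue SUB r2<-Add2 // r0:Add1,r1:7,r2:Add2,r3:5
cycle 5: stall // r0:Add1,r1:7,r2:Add2,r3:5
cycle 6: stall // r0:Add1,r1:7,r2:Add2,r3:5
cycle 7: stall // r0:Add1,r1:7,r2:Add2,r3:5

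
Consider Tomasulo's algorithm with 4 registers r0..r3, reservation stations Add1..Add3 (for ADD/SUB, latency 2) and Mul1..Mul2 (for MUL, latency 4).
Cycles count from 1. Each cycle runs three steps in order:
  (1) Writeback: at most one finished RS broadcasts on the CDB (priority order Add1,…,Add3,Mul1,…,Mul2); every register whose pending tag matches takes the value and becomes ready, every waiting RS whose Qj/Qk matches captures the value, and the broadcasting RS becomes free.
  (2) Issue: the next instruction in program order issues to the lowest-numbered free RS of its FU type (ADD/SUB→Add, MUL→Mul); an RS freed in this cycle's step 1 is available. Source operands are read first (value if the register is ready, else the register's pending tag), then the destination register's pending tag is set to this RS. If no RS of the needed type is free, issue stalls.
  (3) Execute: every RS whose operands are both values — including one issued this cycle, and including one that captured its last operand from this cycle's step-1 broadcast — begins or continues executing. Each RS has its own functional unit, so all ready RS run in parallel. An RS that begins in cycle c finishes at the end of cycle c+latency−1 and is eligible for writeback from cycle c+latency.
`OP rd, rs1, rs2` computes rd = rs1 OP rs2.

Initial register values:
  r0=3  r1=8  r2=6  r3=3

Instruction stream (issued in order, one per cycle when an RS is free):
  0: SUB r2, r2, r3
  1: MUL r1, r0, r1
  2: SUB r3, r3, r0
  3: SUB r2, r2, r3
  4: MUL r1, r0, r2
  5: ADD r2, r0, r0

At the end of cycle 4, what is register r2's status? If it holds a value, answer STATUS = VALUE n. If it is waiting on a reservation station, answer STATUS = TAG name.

  c1: issue SUB r2<-Add1  regs: r0:3,r1:8,r2:Add1,r3:3
  c2: issue MUL r1<-Mul1  regs: r0:3,r1:Mul1,r2:Add1,r3:3
  c3: CDB Add1=3; issue SUB r3<-Add1  regs: r0:3,r1:Mul1,r2:3,r3:Add1
  c4: issue SUB r2<-Add2  regs: r0:3,r1:Mul1,r2:Add2,r3:Add1

STATUS = TAG Add2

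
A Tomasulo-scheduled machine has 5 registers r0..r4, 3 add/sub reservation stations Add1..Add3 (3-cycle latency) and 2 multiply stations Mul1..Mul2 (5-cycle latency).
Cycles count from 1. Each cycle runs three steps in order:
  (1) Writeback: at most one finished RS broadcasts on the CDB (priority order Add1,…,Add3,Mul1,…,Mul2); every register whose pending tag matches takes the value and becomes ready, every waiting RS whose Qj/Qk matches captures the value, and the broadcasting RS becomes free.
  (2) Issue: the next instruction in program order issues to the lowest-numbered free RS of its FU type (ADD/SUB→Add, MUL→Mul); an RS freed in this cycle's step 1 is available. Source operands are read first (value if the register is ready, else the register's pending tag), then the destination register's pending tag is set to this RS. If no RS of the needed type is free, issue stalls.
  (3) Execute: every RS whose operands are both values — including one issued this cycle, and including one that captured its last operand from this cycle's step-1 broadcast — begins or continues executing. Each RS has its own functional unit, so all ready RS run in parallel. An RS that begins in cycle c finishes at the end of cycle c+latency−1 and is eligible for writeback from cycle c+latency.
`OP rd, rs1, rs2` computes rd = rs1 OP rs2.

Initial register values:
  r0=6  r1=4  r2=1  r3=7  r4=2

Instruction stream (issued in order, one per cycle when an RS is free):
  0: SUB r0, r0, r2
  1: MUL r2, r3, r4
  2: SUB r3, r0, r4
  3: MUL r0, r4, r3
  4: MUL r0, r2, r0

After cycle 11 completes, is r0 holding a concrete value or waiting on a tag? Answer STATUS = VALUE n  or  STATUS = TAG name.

c1: issue SUB r0<-Add1 | r0:Add1,r1:4,r2:1,r3:7,r4:2
c2: issue MUL r2<-Mul1 | r0:Add1,r1:4,r2:Mul1,r3:7,r4:2
c3: issue SUB r3<-Add2 | r0:Add1,r1:4,r2:Mul1,r3:Add2,r4:2
c4: CDB Add1=5; issue MUL r0<-Mul2 | r0:Mul2,r1:4,r2:Mul1,r3:Add2,r4:2
c5: stall | r0:Mul2,r1:4,r2:Mul1,r3:Add2,r4:2
c6: stall | r0:Mul2,r1:4,r2:Mul1,r3:Add2,r4:2
c7: CDB Add2=3; stall | r0:Mul2,r1:4,r2:Mul1,r3:3,r4:2
c8: CDB Mul1=14; issue MUL r0<-Mul1 | r0:Mul1,r1:4,r2:14,r3:3,r4:2
c9: - | r0:Mul1,r1:4,r2:14,r3:3,r4:2
c10: - | r0:Mul1,r1:4,r2:14,r3:3,r4:2
c11: - | r0:Mul1,r1:4,r2:14,r3:3,r4:2

STATUS = TAG Mul1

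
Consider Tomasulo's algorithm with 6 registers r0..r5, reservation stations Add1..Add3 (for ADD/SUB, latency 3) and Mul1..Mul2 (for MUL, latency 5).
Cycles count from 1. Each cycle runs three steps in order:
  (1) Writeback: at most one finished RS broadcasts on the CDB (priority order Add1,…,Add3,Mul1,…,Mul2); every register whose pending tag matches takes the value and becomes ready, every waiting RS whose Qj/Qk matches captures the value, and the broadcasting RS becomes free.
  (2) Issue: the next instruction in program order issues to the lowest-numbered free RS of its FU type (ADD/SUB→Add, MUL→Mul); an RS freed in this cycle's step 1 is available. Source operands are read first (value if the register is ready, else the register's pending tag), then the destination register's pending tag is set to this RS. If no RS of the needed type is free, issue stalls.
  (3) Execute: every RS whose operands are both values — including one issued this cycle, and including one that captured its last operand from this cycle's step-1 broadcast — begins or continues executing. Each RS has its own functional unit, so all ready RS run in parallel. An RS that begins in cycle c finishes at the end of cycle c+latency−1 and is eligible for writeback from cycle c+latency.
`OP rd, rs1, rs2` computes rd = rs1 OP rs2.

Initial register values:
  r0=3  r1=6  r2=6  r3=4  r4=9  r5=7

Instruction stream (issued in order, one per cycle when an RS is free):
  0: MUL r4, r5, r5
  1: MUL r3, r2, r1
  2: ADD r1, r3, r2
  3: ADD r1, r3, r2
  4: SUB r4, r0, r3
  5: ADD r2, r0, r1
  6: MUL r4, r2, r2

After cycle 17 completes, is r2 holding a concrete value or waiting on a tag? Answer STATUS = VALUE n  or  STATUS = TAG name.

c1: issue MUL r4<-Mul1 | r0:3,r1:6,r2:6,r3:4,r4:Mul1,r5:7
c2: issue MUL r3<-Mul2 | r0:3,r1:6,r2:6,r3:Mul2,r4:Mul1,r5:7
c3: issue ADD r1<-Add1 | r0:3,r1:Add1,r2:6,r3:Mul2,r4:Mul1,r5:7
c4: issue ADD r1<-Add2 | r0:3,r1:Add2,r2:6,r3:Mul2,r4:Mul1,r5:7
c5: issue SUB r4<-Add3 | r0:3,r1:Add2,r2:6,r3:Mul2,r4:Add3,r5:7
c6: CDB Mul1=49; stall | r0:3,r1:Add2,r2:6,r3:Mul2,r4:Add3,r5:7
c7: CDB Mul2=36; stall | r0:3,r1:Add2,r2:6,r3:36,r4:Add3,r5:7
c8: stall | r0:3,r1:Add2,r2:6,r3:36,r4:Add3,r5:7
c9: stall | r0:3,r1:Add2,r2:6,r3:36,r4:Add3,r5:7
c10: CDB Add1=42; issue ADD r2<-Add1 | r0:3,r1:Add2,r2:Add1,r3:36,r4:Add3,r5:7
c11: CDB Add2=42; issue MUL r4<-Mul1 | r0:3,r1:42,r2:Add1,r3:36,r4:Mul1,r5:7
c12: CDB Add3=-33 | r0:3,r1:42,r2:Add1,r3:36,r4:Mul1,r5:7
c13: - | r0:3,r1:42,r2:Add1,r3:36,r4:Mul1,r5:7
c14: CDB Add1=45 | r0:3,r1:42,r2:45,r3:36,r4:Mul1,r5:7
c15: - | r0:3,r1:42,r2:45,r3:36,r4:Mul1,r5:7
c16: - | r0:3,r1:42,r2:45,r3:36,r4:Mul1,r5:7
c17: - | r0:3,r1:42,r2:45,r3:36,r4:Mul1,r5:7

STATUS = VALUE 45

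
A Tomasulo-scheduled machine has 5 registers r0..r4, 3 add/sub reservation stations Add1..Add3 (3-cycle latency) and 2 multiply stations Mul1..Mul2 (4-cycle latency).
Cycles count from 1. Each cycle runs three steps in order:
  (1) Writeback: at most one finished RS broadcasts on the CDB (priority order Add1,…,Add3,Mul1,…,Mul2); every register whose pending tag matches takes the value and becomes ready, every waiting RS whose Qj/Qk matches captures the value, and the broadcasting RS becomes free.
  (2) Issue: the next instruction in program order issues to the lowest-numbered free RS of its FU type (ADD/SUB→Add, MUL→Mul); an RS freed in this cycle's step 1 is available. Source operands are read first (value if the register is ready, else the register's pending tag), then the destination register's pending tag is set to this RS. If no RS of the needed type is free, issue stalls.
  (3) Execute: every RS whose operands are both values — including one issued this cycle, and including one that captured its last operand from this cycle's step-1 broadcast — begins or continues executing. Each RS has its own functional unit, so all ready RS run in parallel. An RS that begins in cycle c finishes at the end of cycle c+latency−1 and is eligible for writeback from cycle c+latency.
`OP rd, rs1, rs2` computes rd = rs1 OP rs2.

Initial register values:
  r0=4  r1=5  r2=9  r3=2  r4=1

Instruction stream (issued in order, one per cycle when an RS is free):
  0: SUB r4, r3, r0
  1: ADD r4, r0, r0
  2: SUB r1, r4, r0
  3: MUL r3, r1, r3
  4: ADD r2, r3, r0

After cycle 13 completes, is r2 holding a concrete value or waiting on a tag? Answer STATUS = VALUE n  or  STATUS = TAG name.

STATUS = TAG Add1

  c1: issue SUB r4<-Add1  regs: r0:4,r1:5,r2:9,r3:2,r4:Add1
  c2: issue ADD r4<-Add2  regs: r0:4,r1:5,r2:9,r3:2,r4:Add2
  c3: issue SUB r1<-Add3  regs: r0:4,r1:Add3,r2:9,r3:2,r4:Add2
  c4: CDB Add1=-2; issue MUL r3<-Mul1  regs: r0:4,r1:Add3,r2:9,r3:Mul1,r4:Add2
  c5: CDB Add2=8; issue ADD r2<-Add1  regs: r0:4,r1:Add3,r2:Add1,r3:Mul1,r4:8
  c6: -  regs: r0:4,r1:Add3,r2:Add1,r3:Mul1,r4:8
  c7: -  regs: r0:4,r1:Add3,r2:Add1,r3:Mul1,r4:8
  c8: CDB Add3=4  regs: r0:4,r1:4,r2:Add1,r3:Mul1,r4:8
  c9: -  regs: r0:4,r1:4,r2:Add1,r3:Mul1,r4:8
  c10: -  regs: r0:4,r1:4,r2:Add1,r3:Mul1,r4:8
  c11: -  regs: r0:4,r1:4,r2:Add1,r3:Mul1,r4:8
  c12: CDB Mul1=8  regs: r0:4,r1:4,r2:Add1,r3:8,r4:8
  c13: -  regs: r0:4,r1:4,r2:Add1,r3:8,r4:8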